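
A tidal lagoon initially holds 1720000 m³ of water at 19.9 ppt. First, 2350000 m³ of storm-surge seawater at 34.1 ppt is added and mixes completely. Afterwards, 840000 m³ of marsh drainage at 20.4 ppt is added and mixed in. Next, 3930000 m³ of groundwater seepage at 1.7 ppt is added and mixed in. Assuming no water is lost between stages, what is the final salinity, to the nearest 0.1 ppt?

15.6 ppt

By conservation of dissolved salt,
Initial salt = 1,720,000×19.9 = 34,228,000
After stage 1: salt = 34,228,000 + 2,350,000×34.1 = 114,363,000; volume = 4,070,000 m³; S = 28.099 ppt
After stage 2: salt = 114,363,000 + 840,000×20.4 = 131,499,000; volume = 4,910,000 m³; S = 26.782 ppt
After stage 3: salt = 131,499,000 + 3,930,000×1.7 = 138,180,000; volume = 8,840,000 m³
S = 138,180,000 / 8,840,000 = 15.6312 ppt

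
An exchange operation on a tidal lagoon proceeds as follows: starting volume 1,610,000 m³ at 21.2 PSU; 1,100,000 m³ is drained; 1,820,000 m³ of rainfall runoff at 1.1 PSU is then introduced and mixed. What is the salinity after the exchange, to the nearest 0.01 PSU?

Remaining after removal: 510,000 m³ at 21.2 PSU (salt = 10,812,000)
After addition: salt = 10,812,000 + 1,820,000×1.1 = 12,814,000; volume = 2,330,000 m³
S = 12,814,000 / 2,330,000 = 5.4996 PSU

5.50 PSU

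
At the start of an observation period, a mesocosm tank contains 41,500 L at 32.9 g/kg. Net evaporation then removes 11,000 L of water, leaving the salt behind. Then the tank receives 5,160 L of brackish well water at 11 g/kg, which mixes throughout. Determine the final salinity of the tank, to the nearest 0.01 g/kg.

39.88 g/kg

After evaporation: salt = 41,500×32.9 = 1,365,350; volume = 41,500 − 11,000 = 30,500 L
After mixing: salt = 1,365,350 + 5,160×11 = 1,422,110; volume = 30,500 + 5,160 = 35,660 L
S = 1,422,110 / 35,660 = 39.8797 g/kg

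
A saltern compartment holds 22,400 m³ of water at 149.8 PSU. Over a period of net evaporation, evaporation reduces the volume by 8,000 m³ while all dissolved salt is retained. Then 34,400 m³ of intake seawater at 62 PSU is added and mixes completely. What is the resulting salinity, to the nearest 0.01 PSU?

112.47 PSU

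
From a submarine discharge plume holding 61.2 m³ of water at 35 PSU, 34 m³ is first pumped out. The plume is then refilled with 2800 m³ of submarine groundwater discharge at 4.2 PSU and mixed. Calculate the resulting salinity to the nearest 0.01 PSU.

4.50 PSU

Remaining after removal: 27.2 m³ at 35 PSU (salt = 952)
After addition: salt = 952 + 2,800×4.2 = 12,712; volume = 2,827.2 m³
S = 12,712 / 2,827.2 = 4.4963 PSU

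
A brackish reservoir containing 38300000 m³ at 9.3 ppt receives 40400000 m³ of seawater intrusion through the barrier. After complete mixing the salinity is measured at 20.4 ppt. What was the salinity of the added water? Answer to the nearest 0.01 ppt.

30.92 ppt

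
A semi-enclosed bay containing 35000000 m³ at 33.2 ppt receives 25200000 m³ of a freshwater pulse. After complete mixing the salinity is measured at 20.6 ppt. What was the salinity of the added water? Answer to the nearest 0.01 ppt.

3.10 ppt

Salt balance: 35,000,000×33.2 + 25,200,000×S = 60,200,000×20.6
1,162,000,000 + 25,200,000·S = 1,240,120,000
S = (1,240,120,000 − 1,162,000,000) / 25,200,000 = 3.1 ppt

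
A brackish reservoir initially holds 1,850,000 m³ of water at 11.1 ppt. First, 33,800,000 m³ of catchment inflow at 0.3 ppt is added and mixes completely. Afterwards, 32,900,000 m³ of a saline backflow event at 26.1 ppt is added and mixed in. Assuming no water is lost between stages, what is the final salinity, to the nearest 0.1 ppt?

13.0 ppt

By conservation of dissolved salt,
Initial salt = 1,850,000×11.1 = 20,535,000
After stage 1: salt = 20,535,000 + 33,800,000×0.3 = 30,675,000; volume = 35,650,000 m³; S = 0.86 ppt
After stage 2: salt = 30,675,000 + 32,900,000×26.1 = 889,365,000; volume = 68,550,000 m³
S = 889,365,000 / 68,550,000 = 12.974 ppt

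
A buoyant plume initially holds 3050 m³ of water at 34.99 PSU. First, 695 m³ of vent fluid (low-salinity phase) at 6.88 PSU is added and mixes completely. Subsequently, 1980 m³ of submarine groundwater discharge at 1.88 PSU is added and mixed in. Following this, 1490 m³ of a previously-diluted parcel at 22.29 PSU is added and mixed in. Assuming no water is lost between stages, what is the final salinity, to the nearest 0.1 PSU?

20.6 PSU

By conservation of dissolved salt,
Initial salt = 3,050×34.99 = 106,719.5
After stage 1: salt = 106,719.5 + 695×6.88 = 111,501.1; volume = 3,745 m³; S = 29.773 PSU
After stage 2: salt = 111,501.1 + 1,980×1.88 = 115,223.5; volume = 5,725 m³; S = 20.126 PSU
After stage 3: salt = 115,223.5 + 1,490×22.29 = 148,435.6; volume = 7,215 m³
S = 148,435.6 / 7,215 = 20.5732 PSU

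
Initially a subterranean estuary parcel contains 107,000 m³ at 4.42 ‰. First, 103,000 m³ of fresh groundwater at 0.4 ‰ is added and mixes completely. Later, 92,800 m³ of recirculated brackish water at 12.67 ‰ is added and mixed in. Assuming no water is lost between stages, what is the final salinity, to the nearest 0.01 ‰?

5.58 ‰

Weighted by volume,
Initial salt = 107,000×4.42 = 472,940
After stage 1: salt = 472,940 + 103,000×0.4 = 514,140; volume = 210,000 m³; S = 2.448 ‰
After stage 2: salt = 514,140 + 92,800×12.67 = 1,689,916; volume = 302,800 m³
S = 1,689,916 / 302,800 = 5.581 ‰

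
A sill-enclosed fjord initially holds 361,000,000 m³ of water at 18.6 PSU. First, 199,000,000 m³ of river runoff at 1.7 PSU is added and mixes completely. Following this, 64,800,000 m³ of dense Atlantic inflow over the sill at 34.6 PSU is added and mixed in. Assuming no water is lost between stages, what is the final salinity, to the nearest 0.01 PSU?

Weighted by volume,
Initial salt = 361,000,000×18.6 = 6,714,600,000
After stage 1: salt = 6,714,600,000 + 199,000,000×1.7 = 7,052,900,000; volume = 560,000,000 m³; S = 12.594 PSU
After stage 2: salt = 7,052,900,000 + 64,800,000×34.6 = 9,294,980,000; volume = 624,800,000 m³
S = 9,294,980,000 / 624,800,000 = 14.8767 PSU

14.88 PSU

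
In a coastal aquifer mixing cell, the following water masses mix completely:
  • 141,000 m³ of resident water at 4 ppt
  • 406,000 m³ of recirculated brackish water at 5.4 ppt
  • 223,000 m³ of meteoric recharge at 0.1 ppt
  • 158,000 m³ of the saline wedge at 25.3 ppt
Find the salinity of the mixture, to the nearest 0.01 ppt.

Conserving salt mass:
salt = 141,000×4 + 406,000×5.4 + 223,000×0.1 + 158,000×25.3 = 564,000 + 2,192,400 + 22,300 + 3,997,400 = 6,776,100
volume = 141,000 + 406,000 + 223,000 + 158,000 = 928,000 m³
S = 6,776,100 / 928,000 = 7.3018 ppt

7.30 ppt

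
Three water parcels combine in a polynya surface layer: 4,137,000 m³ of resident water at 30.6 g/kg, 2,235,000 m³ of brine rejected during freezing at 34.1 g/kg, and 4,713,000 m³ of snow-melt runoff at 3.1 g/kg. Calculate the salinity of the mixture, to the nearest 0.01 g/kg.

19.61 g/kg

Total salt / total volume:
salt = 4,137,000×30.6 + 2,235,000×34.1 + 4,713,000×3.1 = 126,592,200 + 76,213,500 + 14,610,300 = 217,416,000
volume = 4,137,000 + 2,235,000 + 4,713,000 = 11,085,000 m³
S = 217,416,000 / 11,085,000 = 19.6135 g/kg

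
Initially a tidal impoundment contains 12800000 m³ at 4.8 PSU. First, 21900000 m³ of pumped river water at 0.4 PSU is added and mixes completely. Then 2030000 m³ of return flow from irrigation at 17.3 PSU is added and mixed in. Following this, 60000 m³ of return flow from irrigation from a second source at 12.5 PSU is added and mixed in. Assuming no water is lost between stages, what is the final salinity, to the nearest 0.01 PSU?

2.88 PSU

By conservation of dissolved salt,
Initial salt = 12,800,000×4.8 = 61,440,000
After stage 1: salt = 61,440,000 + 21,900,000×0.4 = 70,200,000; volume = 34,700,000 m³; S = 2.023 PSU
After stage 2: salt = 70,200,000 + 2,030,000×17.3 = 105,319,000; volume = 36,730,000 m³; S = 2.867 PSU
After stage 3: salt = 105,319,000 + 60,000×12.5 = 106,069,000; volume = 36,790,000 m³
S = 106,069,000 / 36,790,000 = 2.8831 PSU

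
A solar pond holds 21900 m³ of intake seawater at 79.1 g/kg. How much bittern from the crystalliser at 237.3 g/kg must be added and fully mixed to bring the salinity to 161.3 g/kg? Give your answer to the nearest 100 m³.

Salt balance: 21,900×79.1 + V×237.3 = (21,900+V)×161.3
1,732,290 + 237.3V = 3,532,470 + 161.3V
1,800,180 = 76V
V = 23,686.58 m³

23700 m³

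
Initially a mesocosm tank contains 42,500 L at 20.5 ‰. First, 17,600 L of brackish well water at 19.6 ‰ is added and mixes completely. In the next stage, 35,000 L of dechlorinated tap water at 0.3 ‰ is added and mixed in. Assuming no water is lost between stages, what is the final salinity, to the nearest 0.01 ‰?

Conserving salt mass:
Initial salt = 42,500×20.5 = 871,250
After stage 1: salt = 871,250 + 17,600×19.6 = 1,216,210; volume = 60,100 L; S = 20.236 ‰
After stage 2: salt = 1,216,210 + 35,000×0.3 = 1,226,710; volume = 95,100 L
S = 1,226,710 / 95,100 = 12.8992 ‰

12.90 ‰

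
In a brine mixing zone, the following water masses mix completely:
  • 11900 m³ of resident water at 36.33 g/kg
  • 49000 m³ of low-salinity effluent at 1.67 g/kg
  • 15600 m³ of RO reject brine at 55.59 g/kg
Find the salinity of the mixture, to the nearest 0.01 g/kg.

18.06 g/kg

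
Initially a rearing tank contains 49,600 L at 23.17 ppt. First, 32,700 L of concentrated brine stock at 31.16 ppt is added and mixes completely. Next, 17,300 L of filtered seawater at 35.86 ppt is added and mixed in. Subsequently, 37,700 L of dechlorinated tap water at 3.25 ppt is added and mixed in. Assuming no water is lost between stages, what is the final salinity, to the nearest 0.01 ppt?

21.20 ppt

Conserving salt mass:
Initial salt = 49,600×23.17 = 1,149,232
After stage 1: salt = 1,149,232 + 32,700×31.16 = 2,168,164; volume = 82,300 L; S = 26.345 ppt
After stage 2: salt = 2,168,164 + 17,300×35.86 = 2,788,542; volume = 99,600 L; S = 27.997 ppt
After stage 3: salt = 2,788,542 + 37,700×3.25 = 2,911,067; volume = 137,300 L
S = 2,911,067 / 137,300 = 21.2022 ppt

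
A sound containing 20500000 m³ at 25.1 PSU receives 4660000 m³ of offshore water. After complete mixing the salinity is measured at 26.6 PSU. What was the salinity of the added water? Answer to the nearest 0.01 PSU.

33.20 PSU

Salt balance: 20,500,000×25.1 + 4,660,000×S = 25,160,000×26.6
514,550,000 + 4,660,000·S = 669,256,000
S = (669,256,000 − 514,550,000) / 4,660,000 = 33.1987 PSU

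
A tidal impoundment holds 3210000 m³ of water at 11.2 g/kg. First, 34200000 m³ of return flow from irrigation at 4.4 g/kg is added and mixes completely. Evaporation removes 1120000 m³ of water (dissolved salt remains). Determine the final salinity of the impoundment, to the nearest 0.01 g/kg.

After mixing: salt = 3,210,000×11.2 + 34,200,000×4.4 = 186,432,000; volume = 37,410,000 m³
After evaporation: salt unchanged = 186,432,000; volume = 37,410,000 − 1,120,000 = 36,290,000 m³
S = 186,432,000 / 36,290,000 = 5.1373 g/kg

5.14 g/kg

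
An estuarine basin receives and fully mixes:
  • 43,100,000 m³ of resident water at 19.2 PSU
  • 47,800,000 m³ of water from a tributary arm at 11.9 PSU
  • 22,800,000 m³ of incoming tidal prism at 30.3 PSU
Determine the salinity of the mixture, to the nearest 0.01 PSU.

Total salt / total volume:
salt = 43,100,000×19.2 + 47,800,000×11.9 + 22,800,000×30.3 = 827,520,000 + 568,820,000 + 690,840,000 = 2,087,180,000
volume = 43,100,000 + 47,800,000 + 22,800,000 = 113,700,000 m³
S = 2,087,180,000 / 113,700,000 = 18.3569 PSU

18.36 PSU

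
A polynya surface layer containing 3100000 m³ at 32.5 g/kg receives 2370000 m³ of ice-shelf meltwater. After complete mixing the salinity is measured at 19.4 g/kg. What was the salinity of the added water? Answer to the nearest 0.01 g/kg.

2.26 g/kg

Salt balance: 3,100,000×32.5 + 2,370,000×S = 5,470,000×19.4
100,750,000 + 2,370,000·S = 106,118,000
S = (106,118,000 − 100,750,000) / 2,370,000 = 2.265 g/kg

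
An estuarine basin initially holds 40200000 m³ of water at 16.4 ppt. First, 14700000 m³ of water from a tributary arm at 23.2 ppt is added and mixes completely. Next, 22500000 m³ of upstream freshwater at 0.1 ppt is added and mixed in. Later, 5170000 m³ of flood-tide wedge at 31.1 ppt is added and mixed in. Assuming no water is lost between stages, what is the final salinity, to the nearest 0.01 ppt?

By conservation of dissolved salt,
Initial salt = 40,200,000×16.4 = 659,280,000
After stage 1: salt = 659,280,000 + 14,700,000×23.2 = 1,000,320,000; volume = 54,900,000 m³; S = 18.221 ppt
After stage 2: salt = 1,000,320,000 + 22,500,000×0.1 = 1,002,570,000; volume = 77,400,000 m³; S = 12.953 ppt
After stage 3: salt = 1,002,570,000 + 5,170,000×31.1 = 1,163,357,000; volume = 82,570,000 m³
S = 1,163,357,000 / 82,570,000 = 14.0893 ppt

14.09 ppt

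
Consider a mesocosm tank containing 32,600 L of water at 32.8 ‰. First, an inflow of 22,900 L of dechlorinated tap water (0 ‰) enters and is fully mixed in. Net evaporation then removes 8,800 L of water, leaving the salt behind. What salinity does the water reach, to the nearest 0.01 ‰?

After mixing: salt = 32,600×32.8 + 22,900×0 = 1,069,280; volume = 55,500 L
After evaporation: salt unchanged = 1,069,280; volume = 55,500 − 8,800 = 46,700 L
S = 1,069,280 / 46,700 = 22.8968 ‰

22.90 ‰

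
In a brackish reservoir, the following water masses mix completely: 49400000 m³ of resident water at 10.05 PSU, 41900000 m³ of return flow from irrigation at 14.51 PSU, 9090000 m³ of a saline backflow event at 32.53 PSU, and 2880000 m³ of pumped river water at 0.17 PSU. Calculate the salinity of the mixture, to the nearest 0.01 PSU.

13.56 PSU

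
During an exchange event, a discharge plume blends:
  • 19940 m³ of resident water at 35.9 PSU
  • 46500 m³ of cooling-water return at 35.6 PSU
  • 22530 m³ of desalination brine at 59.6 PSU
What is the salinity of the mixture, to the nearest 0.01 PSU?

41.74 PSU

Total salt / total volume:
salt = 19,940×35.9 + 46,500×35.6 + 22,530×59.6 = 715,846 + 1,655,400 + 1,342,788 = 3,714,034
volume = 19,940 + 46,500 + 22,530 = 88,970 m³
S = 3,714,034 / 88,970 = 41.7448 PSU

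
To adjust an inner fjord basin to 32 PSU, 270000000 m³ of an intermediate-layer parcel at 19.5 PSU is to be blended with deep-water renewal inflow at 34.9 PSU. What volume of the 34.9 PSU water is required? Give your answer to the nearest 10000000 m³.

1160000000 m³

Salt balance: 270,000,000×19.5 + V×34.9 = (270,000,000+V)×32
5,265,000,000 + 34.9V = 8,640,000,000 + 32V
3,375,000,000 = 2.9V
V = 1,163,793,103.45 m³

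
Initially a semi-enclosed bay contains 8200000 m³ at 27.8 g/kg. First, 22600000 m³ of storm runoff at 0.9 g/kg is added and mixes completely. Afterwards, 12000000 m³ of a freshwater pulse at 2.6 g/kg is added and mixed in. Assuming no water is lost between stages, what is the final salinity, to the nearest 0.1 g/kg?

Mass of salt is conserved:
Initial salt = 8,200,000×27.8 = 227,960,000
After stage 1: salt = 227,960,000 + 22,600,000×0.9 = 248,300,000; volume = 30,800,000 m³; S = 8.062 g/kg
After stage 2: salt = 248,300,000 + 12,000,000×2.6 = 279,500,000; volume = 42,800,000 m³
S = 279,500,000 / 42,800,000 = 6.5304 g/kg

6.5 g/kg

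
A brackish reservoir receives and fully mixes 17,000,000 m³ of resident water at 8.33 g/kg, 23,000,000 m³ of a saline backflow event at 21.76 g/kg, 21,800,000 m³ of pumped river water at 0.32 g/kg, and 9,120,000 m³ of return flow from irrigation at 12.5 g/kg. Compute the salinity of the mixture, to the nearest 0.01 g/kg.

Salt balance:
salt = 17,000,000×8.33 + 23,000,000×21.76 + 21,800,000×0.32 + 9,120,000×12.5 = 141,610,000 + 500,480,000 + 6,976,000 + 114,000,000 = 763,066,000
volume = 17,000,000 + 23,000,000 + 21,800,000 + 9,120,000 = 70,920,000 m³
S = 763,066,000 / 70,920,000 = 10.7595 g/kg

10.76 g/kg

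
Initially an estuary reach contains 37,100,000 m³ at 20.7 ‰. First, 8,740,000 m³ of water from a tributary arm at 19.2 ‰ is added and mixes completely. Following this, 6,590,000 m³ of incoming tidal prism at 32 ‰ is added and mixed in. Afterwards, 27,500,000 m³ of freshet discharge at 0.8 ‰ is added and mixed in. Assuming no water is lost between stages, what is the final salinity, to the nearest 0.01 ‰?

14.62 ‰

Salt balance:
Initial salt = 37,100,000×20.7 = 767,970,000
After stage 1: salt = 767,970,000 + 8,740,000×19.2 = 935,778,000; volume = 45,840,000 m³; S = 20.414 ‰
After stage 2: salt = 935,778,000 + 6,590,000×32 = 1,146,658,000; volume = 52,430,000 m³; S = 21.87 ‰
After stage 3: salt = 1,146,658,000 + 27,500,000×0.8 = 1,168,658,000; volume = 79,930,000 m³
S = 1,168,658,000 / 79,930,000 = 14.621 ‰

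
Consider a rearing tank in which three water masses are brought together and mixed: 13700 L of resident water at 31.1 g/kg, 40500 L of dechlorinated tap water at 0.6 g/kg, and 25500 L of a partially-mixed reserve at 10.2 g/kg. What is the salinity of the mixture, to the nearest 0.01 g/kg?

Mass of salt is conserved:
salt = 13,700×31.1 + 40,500×0.6 + 25,500×10.2 = 426,070 + 24,300 + 260,100 = 710,470
volume = 13,700 + 40,500 + 25,500 = 79,700 L
S = 710,470 / 79,700 = 8.9143 g/kg

8.91 g/kg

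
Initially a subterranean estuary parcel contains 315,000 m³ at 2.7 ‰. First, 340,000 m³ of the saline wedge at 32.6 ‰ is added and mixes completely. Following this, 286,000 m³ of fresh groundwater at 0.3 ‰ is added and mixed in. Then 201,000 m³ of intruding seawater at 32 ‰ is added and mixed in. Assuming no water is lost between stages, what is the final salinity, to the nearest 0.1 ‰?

16.2 ‰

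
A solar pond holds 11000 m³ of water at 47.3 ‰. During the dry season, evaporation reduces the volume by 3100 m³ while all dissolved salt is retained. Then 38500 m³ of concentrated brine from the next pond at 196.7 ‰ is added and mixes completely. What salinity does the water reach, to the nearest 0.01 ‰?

After evaporation: salt = 11,000×47.3 = 520,300; volume = 11,000 − 3,100 = 7,900 m³
After mixing: salt = 520,300 + 38,500×196.7 = 8,093,250; volume = 7,900 + 38,500 = 46,400 m³
S = 8,093,250 / 46,400 = 174.4235 ‰

174.42 ‰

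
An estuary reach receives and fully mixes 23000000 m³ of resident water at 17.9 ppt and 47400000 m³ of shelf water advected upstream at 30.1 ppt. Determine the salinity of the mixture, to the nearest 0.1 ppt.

Total salt / total volume:
salt = 23,000,000×17.9 + 47,400,000×30.1 = 411,700,000 + 1,426,740,000 = 1,838,440,000
volume = 23,000,000 + 47,400,000 = 70,400,000 m³
S = 1,838,440,000 / 70,400,000 = 26.114 ppt

26.1 ppt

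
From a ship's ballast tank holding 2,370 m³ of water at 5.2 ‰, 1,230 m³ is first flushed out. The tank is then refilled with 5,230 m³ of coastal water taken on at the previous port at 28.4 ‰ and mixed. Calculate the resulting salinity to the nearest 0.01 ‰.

Remaining after removal: 1,140 m³ at 5.2 ‰ (salt = 5,928)
After addition: salt = 5,928 + 5,230×28.4 = 154,460; volume = 6,370 m³
S = 154,460 / 6,370 = 24.248 ‰

24.25 ‰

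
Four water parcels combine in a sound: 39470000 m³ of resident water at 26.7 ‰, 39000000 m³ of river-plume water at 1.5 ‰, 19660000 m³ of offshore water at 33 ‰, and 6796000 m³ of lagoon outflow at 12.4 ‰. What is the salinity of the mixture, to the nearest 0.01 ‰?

17.59 ‰

Total salt / total volume:
salt = 39,470,000×26.7 + 39,000,000×1.5 + 19,660,000×33 + 6,796,000×12.4 = 1,053,849,000 + 58,500,000 + 648,780,000 + 84,270,400 = 1,845,399,400
volume = 39,470,000 + 39,000,000 + 19,660,000 + 6,796,000 = 104,926,000 m³
S = 1,845,399,400 / 104,926,000 = 17.5876 ‰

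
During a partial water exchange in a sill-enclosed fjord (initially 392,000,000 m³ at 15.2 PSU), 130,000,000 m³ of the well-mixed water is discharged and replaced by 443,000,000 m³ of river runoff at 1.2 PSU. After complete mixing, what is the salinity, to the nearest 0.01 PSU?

Remaining after removal: 262,000,000 m³ at 15.2 PSU (salt = 3,982,400,000)
After addition: salt = 3,982,400,000 + 443,000,000×1.2 = 4,514,000,000; volume = 705,000,000 m³
S = 4,514,000,000 / 705,000,000 = 6.4028 PSU

6.40 PSU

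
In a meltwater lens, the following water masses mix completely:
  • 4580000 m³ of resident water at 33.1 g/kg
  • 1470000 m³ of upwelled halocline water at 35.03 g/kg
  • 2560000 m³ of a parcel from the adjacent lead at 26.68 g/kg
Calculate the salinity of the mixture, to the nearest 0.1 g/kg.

31.5 g/kg

Total salt / total volume:
salt = 4,580,000×33.1 + 1,470,000×35.03 + 2,560,000×26.68 = 151,598,000 + 51,494,100 + 68,300,800 = 271,392,900
volume = 4,580,000 + 1,470,000 + 2,560,000 = 8,610,000 m³
S = 271,392,900 / 8,610,000 = 31.521 g/kg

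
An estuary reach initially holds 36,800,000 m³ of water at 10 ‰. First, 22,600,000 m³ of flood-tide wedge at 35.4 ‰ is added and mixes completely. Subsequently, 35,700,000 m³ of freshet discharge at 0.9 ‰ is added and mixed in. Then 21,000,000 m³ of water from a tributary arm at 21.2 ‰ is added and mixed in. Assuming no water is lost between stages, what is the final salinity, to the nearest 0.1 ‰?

Mass of salt is conserved:
Initial salt = 36,800,000×10 = 368,000,000
After stage 1: salt = 368,000,000 + 22,600,000×35.4 = 1,168,040,000; volume = 59,400,000 m³; S = 19.664 ‰
After stage 2: salt = 1,168,040,000 + 35,700,000×0.9 = 1,200,170,000; volume = 95,100,000 m³; S = 12.62 ‰
After stage 3: salt = 1,200,170,000 + 21,000,000×21.2 = 1,645,370,000; volume = 116,100,000 m³
S = 1,645,370,000 / 116,100,000 = 14.172 ‰

14.2 ‰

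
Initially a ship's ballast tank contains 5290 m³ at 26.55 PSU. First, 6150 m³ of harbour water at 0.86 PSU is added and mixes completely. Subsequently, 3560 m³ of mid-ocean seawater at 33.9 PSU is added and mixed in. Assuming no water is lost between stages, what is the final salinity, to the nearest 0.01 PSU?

17.76 PSU

Conserving salt mass:
Initial salt = 5,290×26.55 = 140,449.5
After stage 1: salt = 140,449.5 + 6,150×0.86 = 145,738.5; volume = 11,440 m³; S = 12.739 PSU
After stage 2: salt = 145,738.5 + 3,560×33.9 = 266,422.5; volume = 15,000 m³
S = 266,422.5 / 15,000 = 17.7615 PSU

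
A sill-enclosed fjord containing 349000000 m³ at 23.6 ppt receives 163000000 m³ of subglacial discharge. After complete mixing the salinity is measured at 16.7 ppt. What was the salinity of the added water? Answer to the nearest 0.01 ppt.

1.93 ppt

Salt balance: 349,000,000×23.6 + 163,000,000×S = 512,000,000×16.7
8,236,400,000 + 163,000,000·S = 8,550,400,000
S = (8,550,400,000 − 8,236,400,000) / 163,000,000 = 1.9264 ppt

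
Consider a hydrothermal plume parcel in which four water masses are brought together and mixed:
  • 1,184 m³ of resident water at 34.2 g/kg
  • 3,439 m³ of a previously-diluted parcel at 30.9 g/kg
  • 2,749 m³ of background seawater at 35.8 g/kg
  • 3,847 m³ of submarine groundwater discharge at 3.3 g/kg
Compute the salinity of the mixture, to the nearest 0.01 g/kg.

Weighted by volume,
salt = 1,184×34.2 + 3,439×30.9 + 2,749×35.8 + 3,847×3.3 = 40,492.8 + 106,265.1 + 98,414.2 + 12,695.1 = 257,867.2
volume = 1,184 + 3,439 + 2,749 + 3,847 = 11,219 m³
S = 257,867.2 / 11,219 = 22.9849 g/kg

22.98 g/kg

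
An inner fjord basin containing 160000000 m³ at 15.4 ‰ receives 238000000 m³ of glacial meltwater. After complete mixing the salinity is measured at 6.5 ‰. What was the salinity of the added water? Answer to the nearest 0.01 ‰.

0.52 ‰

Salt balance: 160,000,000×15.4 + 238,000,000×S = 398,000,000×6.5
2,464,000,000 + 238,000,000·S = 2,587,000,000
S = (2,587,000,000 − 2,464,000,000) / 238,000,000 = 0.5168 ‰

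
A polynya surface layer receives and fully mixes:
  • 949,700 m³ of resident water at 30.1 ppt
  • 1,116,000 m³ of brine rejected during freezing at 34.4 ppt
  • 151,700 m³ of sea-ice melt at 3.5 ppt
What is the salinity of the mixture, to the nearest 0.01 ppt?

30.44 ppt

By conservation of dissolved salt,
salt = 949,700×30.1 + 1,116,000×34.4 + 151,700×3.5 = 28,585,970 + 38,390,400 + 530,950 = 67,507,320
volume = 949,700 + 1,116,000 + 151,700 = 2,217,400 m³
S = 67,507,320 / 2,217,400 = 30.4444 ppt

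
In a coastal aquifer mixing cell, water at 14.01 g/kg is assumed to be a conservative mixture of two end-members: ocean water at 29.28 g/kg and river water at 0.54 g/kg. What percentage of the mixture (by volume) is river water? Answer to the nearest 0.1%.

53.1%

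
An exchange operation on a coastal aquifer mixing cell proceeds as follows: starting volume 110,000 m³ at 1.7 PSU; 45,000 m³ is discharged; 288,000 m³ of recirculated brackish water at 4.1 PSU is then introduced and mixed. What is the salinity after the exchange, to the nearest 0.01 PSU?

Remaining after removal: 65,000 m³ at 1.7 PSU (salt = 110,500)
After addition: salt = 110,500 + 288,000×4.1 = 1,291,300; volume = 353,000 m³
S = 1,291,300 / 353,000 = 3.6581 PSU

3.66 PSU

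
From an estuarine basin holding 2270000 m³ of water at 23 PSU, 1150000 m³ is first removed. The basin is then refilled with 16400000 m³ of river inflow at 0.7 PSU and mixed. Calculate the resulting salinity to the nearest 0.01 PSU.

Remaining after removal: 1,120,000 m³ at 23 PSU (salt = 25,760,000)
After addition: salt = 25,760,000 + 16,400,000×0.7 = 37,240,000; volume = 17,520,000 m³
S = 37,240,000 / 17,520,000 = 2.1256 PSU

2.13 PSU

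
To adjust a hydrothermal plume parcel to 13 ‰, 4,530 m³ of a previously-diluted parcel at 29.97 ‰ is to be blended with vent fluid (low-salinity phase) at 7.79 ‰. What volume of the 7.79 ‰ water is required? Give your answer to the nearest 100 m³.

14800 m³

Salt balance: 4,530×29.97 + V×7.79 = (4,530+V)×13
135,764.1 + 7.79V = 58,890 + 13V
76,874.1 = 5.21V
V = 14,755.11 m³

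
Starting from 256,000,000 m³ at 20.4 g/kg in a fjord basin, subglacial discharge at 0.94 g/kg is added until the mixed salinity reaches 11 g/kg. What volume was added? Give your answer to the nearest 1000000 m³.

239000000 m³

Salt balance: 256,000,000×20.4 + V×0.94 = (256,000,000+V)×11
5,222,400,000 + 0.94V = 2,816,000,000 + 11V
2,406,400,000 = 10.06V
V = 239,204,771.37 m³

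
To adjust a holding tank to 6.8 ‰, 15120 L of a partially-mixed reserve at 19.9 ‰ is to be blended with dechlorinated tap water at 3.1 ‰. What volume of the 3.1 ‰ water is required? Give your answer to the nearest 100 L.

53500 L

Salt balance: 15,120×19.9 + V×3.1 = (15,120+V)×6.8
300,888 + 3.1V = 102,816 + 6.8V
198,072 = 3.7V
V = 53,532.97 L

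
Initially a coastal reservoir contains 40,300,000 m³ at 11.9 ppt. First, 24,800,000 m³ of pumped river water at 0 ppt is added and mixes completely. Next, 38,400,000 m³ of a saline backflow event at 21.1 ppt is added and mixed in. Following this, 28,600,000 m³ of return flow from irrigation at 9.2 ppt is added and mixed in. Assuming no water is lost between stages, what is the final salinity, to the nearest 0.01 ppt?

11.76 ppt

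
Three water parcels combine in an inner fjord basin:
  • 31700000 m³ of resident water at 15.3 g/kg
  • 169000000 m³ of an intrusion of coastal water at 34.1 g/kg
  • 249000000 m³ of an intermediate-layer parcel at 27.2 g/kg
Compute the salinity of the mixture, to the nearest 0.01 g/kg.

28.95 g/kg

Total salt / total volume:
salt = 31,700,000×15.3 + 169,000,000×34.1 + 249,000,000×27.2 = 485,010,000 + 5,762,900,000 + 6,772,800,000 = 13,020,710,000
volume = 31,700,000 + 169,000,000 + 249,000,000 = 449,700,000 m³
S = 13,020,710,000 / 449,700,000 = 28.9542 g/kg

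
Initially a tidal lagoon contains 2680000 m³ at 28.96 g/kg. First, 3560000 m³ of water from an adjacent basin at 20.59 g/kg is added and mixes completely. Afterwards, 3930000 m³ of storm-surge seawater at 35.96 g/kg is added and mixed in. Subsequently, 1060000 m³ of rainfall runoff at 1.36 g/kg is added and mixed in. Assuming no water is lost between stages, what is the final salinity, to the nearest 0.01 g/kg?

By conservation of dissolved salt,
Initial salt = 2,680,000×28.96 = 77,612,800
After stage 1: salt = 77,612,800 + 3,560,000×20.59 = 150,913,200; volume = 6,240,000 m³; S = 24.185 g/kg
After stage 2: salt = 150,913,200 + 3,930,000×35.96 = 292,236,000; volume = 10,170,000 m³; S = 28.735 g/kg
After stage 3: salt = 292,236,000 + 1,060,000×1.36 = 293,677,600; volume = 11,230,000 m³
S = 293,677,600 / 11,230,000 = 26.1512 g/kg

26.15 g/kg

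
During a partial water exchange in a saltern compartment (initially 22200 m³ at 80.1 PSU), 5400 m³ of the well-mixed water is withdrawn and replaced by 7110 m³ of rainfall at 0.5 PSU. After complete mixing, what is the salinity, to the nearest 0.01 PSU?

Remaining after removal: 16,800 m³ at 80.1 PSU (salt = 1,345,680)
After addition: salt = 1,345,680 + 7,110×0.5 = 1,349,235; volume = 23,910 m³
S = 1,349,235 / 23,910 = 56.4297 PSU

56.43 PSU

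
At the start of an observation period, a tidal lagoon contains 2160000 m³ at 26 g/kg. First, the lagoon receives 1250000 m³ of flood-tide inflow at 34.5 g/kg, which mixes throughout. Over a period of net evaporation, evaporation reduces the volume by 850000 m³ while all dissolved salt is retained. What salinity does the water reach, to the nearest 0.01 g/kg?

38.78 g/kg

After mixing: salt = 2,160,000×26 + 1,250,000×34.5 = 99,285,000; volume = 3,410,000 m³
After evaporation: salt unchanged = 99,285,000; volume = 3,410,000 − 850,000 = 2,560,000 m³
S = 99,285,000 / 2,560,000 = 38.7832 g/kg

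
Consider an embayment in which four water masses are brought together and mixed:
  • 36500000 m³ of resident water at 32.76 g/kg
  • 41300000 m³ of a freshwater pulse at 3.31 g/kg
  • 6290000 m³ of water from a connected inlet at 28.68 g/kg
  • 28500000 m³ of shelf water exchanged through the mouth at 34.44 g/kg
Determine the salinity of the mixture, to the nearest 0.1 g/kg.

Salt balance:
salt = 36,500,000×32.76 + 41,300,000×3.31 + 6,290,000×28.68 + 28,500,000×34.44 = 1,195,740,000 + 136,703,000 + 180,397,200 + 981,540,000 = 2,494,380,200
volume = 36,500,000 + 41,300,000 + 6,290,000 + 28,500,000 = 112,590,000 m³
S = 2,494,380,200 / 112,590,000 = 22.155 g/kg

22.2 g/kg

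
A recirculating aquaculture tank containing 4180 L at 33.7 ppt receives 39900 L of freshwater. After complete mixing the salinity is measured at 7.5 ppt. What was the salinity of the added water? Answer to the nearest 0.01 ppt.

4.76 ppt

Salt balance: 4,180×33.7 + 39,900×S = 44,080×7.5
140,866 + 39,900·S = 330,600
S = (330,600 − 140,866) / 39,900 = 4.7552 ppt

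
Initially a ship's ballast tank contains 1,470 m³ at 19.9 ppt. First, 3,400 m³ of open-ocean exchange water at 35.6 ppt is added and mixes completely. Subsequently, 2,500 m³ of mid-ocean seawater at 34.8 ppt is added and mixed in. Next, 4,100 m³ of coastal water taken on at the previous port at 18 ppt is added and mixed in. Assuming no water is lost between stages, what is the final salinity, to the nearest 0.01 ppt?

27.12 ppt

By conservation of dissolved salt,
Initial salt = 1,470×19.9 = 29,253
After stage 1: salt = 29,253 + 3,400×35.6 = 150,293; volume = 4,870 m³; S = 30.861 ppt
After stage 2: salt = 150,293 + 2,500×34.8 = 237,293; volume = 7,370 m³; S = 32.197 ppt
After stage 3: salt = 237,293 + 4,100×18 = 311,093; volume = 11,470 m³
S = 311,093 / 11,470 = 27.1223 ppt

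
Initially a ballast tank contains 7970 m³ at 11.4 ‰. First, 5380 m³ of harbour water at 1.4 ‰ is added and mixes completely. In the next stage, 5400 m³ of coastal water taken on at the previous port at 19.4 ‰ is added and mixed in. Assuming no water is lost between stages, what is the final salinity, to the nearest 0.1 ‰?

10.8 ‰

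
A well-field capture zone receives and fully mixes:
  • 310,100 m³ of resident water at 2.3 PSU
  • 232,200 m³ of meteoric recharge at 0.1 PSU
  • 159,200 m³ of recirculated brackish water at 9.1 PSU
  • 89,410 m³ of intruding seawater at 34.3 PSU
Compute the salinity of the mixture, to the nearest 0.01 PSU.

6.64 PSU

Conserving salt mass:
salt = 310,100×2.3 + 232,200×0.1 + 159,200×9.1 + 89,410×34.3 = 713,230 + 23,220 + 1,448,720 + 3,066,763 = 5,251,933
volume = 310,100 + 232,200 + 159,200 + 89,410 = 790,910 m³
S = 5,251,933 / 790,910 = 6.6404 PSU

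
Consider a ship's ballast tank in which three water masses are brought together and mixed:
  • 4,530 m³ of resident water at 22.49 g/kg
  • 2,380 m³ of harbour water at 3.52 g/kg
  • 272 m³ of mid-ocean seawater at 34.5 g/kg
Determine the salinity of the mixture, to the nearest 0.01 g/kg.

Salt balance:
salt = 4,530×22.49 + 2,380×3.52 + 272×34.5 = 101,879.7 + 8,377.6 + 9,384 = 119,641.3
volume = 4,530 + 2,380 + 272 = 7,182 m³
S = 119,641.3 / 7,182 = 16.6585 g/kg

16.66 g/kg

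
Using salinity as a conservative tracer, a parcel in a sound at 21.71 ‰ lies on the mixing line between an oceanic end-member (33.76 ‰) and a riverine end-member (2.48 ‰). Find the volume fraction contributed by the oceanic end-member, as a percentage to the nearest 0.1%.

61.5%

Let g be the oceanic fraction. Salt balance per unit volume:
g×33.76 + (1−g)×2.48 = 21.71
g = (21.71 − 2.48) / (33.76 − 2.48) = 19.23/31.28 = 0.6148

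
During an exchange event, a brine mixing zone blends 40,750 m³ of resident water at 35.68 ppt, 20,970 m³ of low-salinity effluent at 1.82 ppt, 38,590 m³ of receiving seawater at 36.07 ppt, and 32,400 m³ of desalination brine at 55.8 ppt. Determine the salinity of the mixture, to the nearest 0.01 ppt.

35.36 ppt

By conservation of dissolved salt,
salt = 40,750×35.68 + 20,970×1.82 + 38,590×36.07 + 32,400×55.8 = 1,453,960 + 38,165.4 + 1,391,941.3 + 1,807,920 = 4,691,986.7
volume = 40,750 + 20,970 + 38,590 + 32,400 = 132,710 m³
S = 4,691,986.7 / 132,710 = 35.3552 ppt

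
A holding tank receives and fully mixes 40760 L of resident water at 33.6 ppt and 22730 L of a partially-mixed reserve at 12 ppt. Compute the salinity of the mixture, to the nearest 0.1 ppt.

Conserving salt mass:
salt = 40,760×33.6 + 22,730×12 = 1,369,536 + 272,760 = 1,642,296
volume = 40,760 + 22,730 = 63,490 L
S = 1,642,296 / 63,490 = 25.867 ppt

25.9 ppt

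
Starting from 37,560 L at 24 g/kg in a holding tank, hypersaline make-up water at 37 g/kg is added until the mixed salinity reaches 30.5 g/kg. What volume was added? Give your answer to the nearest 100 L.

37600 L

Salt balance: 37,560×24 + V×37 = (37,560+V)×30.5
901,440 + 37V = 1,145,580 + 30.5V
244,140 = 6.5V
V = 37,560 L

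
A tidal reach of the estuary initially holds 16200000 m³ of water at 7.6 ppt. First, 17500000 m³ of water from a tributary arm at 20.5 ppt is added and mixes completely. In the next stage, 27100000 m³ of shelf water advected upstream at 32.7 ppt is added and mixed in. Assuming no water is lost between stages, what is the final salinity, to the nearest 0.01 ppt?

22.50 ppt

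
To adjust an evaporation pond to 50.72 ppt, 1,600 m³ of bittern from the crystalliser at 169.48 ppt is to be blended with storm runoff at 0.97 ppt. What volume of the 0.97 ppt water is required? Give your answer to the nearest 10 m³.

Salt balance: 1,600×169.48 + V×0.97 = (1,600+V)×50.72
271,168 + 0.97V = 81,152 + 50.72V
190,016 = 49.75V
V = 3,819.42 m³

3820 m³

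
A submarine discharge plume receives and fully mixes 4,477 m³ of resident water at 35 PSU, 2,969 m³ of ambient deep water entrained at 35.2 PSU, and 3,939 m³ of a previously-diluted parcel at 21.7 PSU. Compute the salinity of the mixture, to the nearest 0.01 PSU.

Conserving salt mass:
salt = 4,477×35 + 2,969×35.2 + 3,939×21.7 = 156,695 + 104,508.8 + 85,476.3 = 346,680.1
volume = 4,477 + 2,969 + 3,939 = 11,385 m³
S = 346,680.1 / 11,385 = 30.4506 PSU

30.45 PSU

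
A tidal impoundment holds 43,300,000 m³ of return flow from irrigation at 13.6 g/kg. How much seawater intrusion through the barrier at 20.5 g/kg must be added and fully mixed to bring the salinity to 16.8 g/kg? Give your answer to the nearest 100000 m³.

Salt balance: 43,300,000×13.6 + V×20.5 = (43,300,000+V)×16.8
588,880,000 + 20.5V = 727,440,000 + 16.8V
138,560,000 = 3.7V
V = 37,448,648.65 m³

37400000 m³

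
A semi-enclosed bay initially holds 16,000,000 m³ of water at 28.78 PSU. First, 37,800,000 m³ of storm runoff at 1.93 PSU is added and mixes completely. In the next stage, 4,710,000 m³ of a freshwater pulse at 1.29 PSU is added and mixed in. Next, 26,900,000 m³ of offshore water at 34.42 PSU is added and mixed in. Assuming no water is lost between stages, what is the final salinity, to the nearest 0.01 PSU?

Mass of salt is conserved:
Initial salt = 16,000,000×28.78 = 460,480,000
After stage 1: salt = 460,480,000 + 37,800,000×1.93 = 533,434,000; volume = 53,800,000 m³; S = 9.915 PSU
After stage 2: salt = 533,434,000 + 4,710,000×1.29 = 539,509,900; volume = 58,510,000 m³; S = 9.221 PSU
After stage 3: salt = 539,509,900 + 26,900,000×34.42 = 1,465,407,900; volume = 85,410,000 m³
S = 1,465,407,900 / 85,410,000 = 17.1573 PSU

17.16 PSU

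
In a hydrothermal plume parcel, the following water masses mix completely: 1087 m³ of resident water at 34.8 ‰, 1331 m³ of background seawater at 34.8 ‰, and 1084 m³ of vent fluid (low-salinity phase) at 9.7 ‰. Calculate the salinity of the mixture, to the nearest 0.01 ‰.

27.03 ‰

Salt balance:
salt = 1,087×34.8 + 1,331×34.8 + 1,084×9.7 = 37,827.6 + 46,318.8 + 10,514.8 = 94,661.2
volume = 1,087 + 1,331 + 1,084 = 3,502 m³
S = 94,661.2 / 3,502 = 27.0306 ‰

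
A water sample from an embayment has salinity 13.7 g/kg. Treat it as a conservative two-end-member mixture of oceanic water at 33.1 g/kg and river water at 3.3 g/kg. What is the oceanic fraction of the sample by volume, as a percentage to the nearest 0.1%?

34.9%

Let g be the oceanic fraction. Salt balance per unit volume:
g×33.1 + (1−g)×3.3 = 13.7
g = (13.7 − 3.3) / (33.1 − 3.3) = 10.4/29.8 = 0.349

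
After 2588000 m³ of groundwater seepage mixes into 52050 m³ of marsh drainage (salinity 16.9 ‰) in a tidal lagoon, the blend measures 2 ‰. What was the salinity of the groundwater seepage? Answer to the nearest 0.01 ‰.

1.70 ‰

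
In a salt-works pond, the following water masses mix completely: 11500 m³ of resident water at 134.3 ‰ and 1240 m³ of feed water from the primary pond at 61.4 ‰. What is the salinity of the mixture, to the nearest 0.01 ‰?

127.20 ‰

Weighted by volume,
salt = 11,500×134.3 + 1,240×61.4 = 1,544,450 + 76,136 = 1,620,586
volume = 11,500 + 1,240 = 12,740 m³
S = 1,620,586 / 12,740 = 127.2046 ‰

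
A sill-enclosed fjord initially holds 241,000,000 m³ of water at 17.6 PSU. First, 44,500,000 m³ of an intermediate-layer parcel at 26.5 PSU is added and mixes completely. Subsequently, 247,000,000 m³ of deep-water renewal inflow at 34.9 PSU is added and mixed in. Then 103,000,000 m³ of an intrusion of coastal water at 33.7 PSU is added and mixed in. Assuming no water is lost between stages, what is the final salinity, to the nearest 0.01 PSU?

27.56 PSU

Weighted by volume,
Initial salt = 241,000,000×17.6 = 4,241,600,000
After stage 1: salt = 4,241,600,000 + 44,500,000×26.5 = 5,420,850,000; volume = 285,500,000 m³; S = 18.987 PSU
After stage 2: salt = 5,420,850,000 + 247,000,000×34.9 = 14,041,150,000; volume = 532,500,000 m³; S = 26.368 PSU
After stage 3: salt = 14,041,150,000 + 103,000,000×33.7 = 17,512,250,000; volume = 635,500,000 m³
S = 17,512,250,000 / 635,500,000 = 27.5566 PSU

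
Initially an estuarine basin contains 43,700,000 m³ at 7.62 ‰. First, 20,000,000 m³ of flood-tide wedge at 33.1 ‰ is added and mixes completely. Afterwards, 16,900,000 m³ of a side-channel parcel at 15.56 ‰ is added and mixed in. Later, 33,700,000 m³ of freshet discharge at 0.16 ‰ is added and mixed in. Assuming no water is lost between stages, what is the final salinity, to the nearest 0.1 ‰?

11.1 ‰

Conserving salt mass:
Initial salt = 43,700,000×7.62 = 332,994,000
After stage 1: salt = 332,994,000 + 20,000,000×33.1 = 994,994,000; volume = 63,700,000 m³; S = 15.62 ‰
After stage 2: salt = 994,994,000 + 16,900,000×15.56 = 1,257,958,000; volume = 80,600,000 m³; S = 15.607 ‰
After stage 3: salt = 1,257,958,000 + 33,700,000×0.16 = 1,263,350,000; volume = 114,300,000 m³
S = 1,263,350,000 / 114,300,000 = 11.0529 ‰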